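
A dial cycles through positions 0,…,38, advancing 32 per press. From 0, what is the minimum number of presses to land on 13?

26

The inverse of 32 mod 39 is 11 (since 32·11 = 352 ≡ 1).
So x ≡ 11·13 = 143 ≡ 26 (mod 39).
Check: 32·26 = 832 = 21·39 + 13.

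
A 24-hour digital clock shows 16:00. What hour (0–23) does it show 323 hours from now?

323 mod 24 = 11 (since 13·24 = 312).
(16 + 11) mod 24 = 3.

3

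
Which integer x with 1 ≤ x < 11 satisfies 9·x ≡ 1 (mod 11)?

9·5 = 45 = 4·11 + 1, so 9⁻¹ ≡ 5 (mod 11).

5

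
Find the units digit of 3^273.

3

The units digit of 3^n cycles with period 4: 3, 9, 7, 1, …
273 mod 4 = 1, so the last digit matches 3^1 = 3.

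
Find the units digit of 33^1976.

1

Last digits of 3^n: 3, 9, 7, 1 (period 4).
1976 mod 4 = 0, so the last digit matches 3^4 = 1.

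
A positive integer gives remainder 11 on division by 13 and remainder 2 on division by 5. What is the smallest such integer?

x ≡ 2 (mod 5) gives x ∈ {2, 7, 12, 17, 22, 27, 32, 37}.
The first of these with x mod 13 = 11 is 37.

37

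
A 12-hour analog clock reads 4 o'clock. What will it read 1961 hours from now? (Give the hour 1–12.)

9

Dividing 1961 by 12 gives quotient 163 and remainder 5.
4 + 5 → 9 on a 12-hour dial.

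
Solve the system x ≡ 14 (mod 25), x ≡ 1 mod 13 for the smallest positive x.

x ≡ 1 (mod 13) gives x ∈ {1, 14}.
The first of these with x mod 25 = 14 is 14.

14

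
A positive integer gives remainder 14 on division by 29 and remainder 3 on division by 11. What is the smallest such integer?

14

Since 11·8 ≡ 1 (mod 29), take x = 3 + 11·((14−3)·8 mod 29) = 3 + 11·1 = 14.
Check: 14 mod 29 = 14, 14 mod 11 = 3.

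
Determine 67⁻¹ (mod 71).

67·53 = 3551 = 50·71 + 1, so 67⁻¹ ≡ 53 (mod 71).

53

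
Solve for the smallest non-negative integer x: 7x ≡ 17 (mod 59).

The inverse of 7 mod 59 is 17 (since 7·17 = 119 ≡ 1).
So x ≡ 17·17 = 289 ≡ 53 (mod 59).
Check: 7·53 = 371 = 6·59 + 17.

53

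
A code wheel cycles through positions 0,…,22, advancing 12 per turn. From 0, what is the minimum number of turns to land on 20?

12⁻¹ ≡ 2 (mod 23) because 12·2 = 24 = 1·23 + 1.
So x ≡ 2·20 = 40 ≡ 17 (mod 23).
Check: 12·17 = 204 = 8·23 + 20.

17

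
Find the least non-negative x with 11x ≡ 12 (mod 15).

11⁻¹ ≡ 11 (mod 15) because 11·11 = 121 = 8·15 + 1.
Multiplying both sides by 11: x ≡ 11·12 = 132 ≡ 12 (mod 15).

12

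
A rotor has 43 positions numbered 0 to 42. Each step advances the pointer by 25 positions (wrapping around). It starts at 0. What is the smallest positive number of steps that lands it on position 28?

8

The inverse of 25 mod 43 is 31 (since 25·31 = 775 ≡ 1).
So x ≡ 31·28 = 868 ≡ 8 (mod 43).
Check: 25·8 = 200 = 4·43 + 28.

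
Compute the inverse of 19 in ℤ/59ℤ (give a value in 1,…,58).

28

59 = 3·19 + 2
19 = 9·2 + 1
2 = 2·1 + 0
Back-substituting gives 19·28 ≡ 1 (mod 59).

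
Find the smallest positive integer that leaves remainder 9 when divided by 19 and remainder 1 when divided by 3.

Since 3·13 ≡ 1 (mod 19), take x = 1 + 3·((9−1)·13 mod 19) = 1 + 3·9 = 28.
Check: 28 mod 19 = 9, 28 mod 3 = 1.

28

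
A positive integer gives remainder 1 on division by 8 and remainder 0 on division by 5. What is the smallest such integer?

x ≡ 0 (mod 5) gives x ∈ {0, 5, 10, 15, 20, 25}.
The first of these with x mod 8 = 1 is 25.

25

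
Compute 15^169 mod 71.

3

By repeated squaring mod 71: 15^1≡15, 15^2≡12, 15^4≡2, 15^8≡4, 15^16≡16, 15^32≡43, 15^64≡3, 15^128≡9.
169 = 1 + 8 + 32 + 128, so 15^169 ≡ 15·4·43·9 ≡ 3 (mod 71).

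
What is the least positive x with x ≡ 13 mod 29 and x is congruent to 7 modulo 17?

Since 17·12 ≡ 1 (mod 29), take x = 7 + 17·((13−7)·12 mod 29) = 7 + 17·14 = 245.
Check: 245 mod 29 = 13, 245 mod 17 = 7.

245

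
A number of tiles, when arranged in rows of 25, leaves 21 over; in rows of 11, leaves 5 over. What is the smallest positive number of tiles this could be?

71

x ≡ 5 (mod 11) gives x ∈ {5, 16, 27, 38, 49, 60, 71}.
The first of these with x mod 25 = 21 is 71.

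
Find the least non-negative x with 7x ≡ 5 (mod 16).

The inverse of 7 mod 16 is 7 (since 7·7 = 49 ≡ 1).
So x ≡ 7·5 = 35 ≡ 3 (mod 16).
Check: 7·3 = 21 = 1·16 + 5.

3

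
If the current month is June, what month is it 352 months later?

October

352 = 29·12 + 4, so 352 mod 12 = 4.
June + 4 months → October.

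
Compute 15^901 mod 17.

Square-and-reduce mod 17: 15^1≡15, 15^2≡4, 15^4≡16, 15^8≡1, 15^16≡1, 15^32≡1, 15^64≡1, 15^128≡1, 15^256≡1, 15^512≡1.
Since 901 = 1 + 4 + 128 + 256 + 512 in binary, 15^901 ≡ 15·16·1·1·1 ≡ 2 (mod 17).

2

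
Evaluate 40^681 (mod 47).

13

By repeated squaring mod 47: 40^1≡40, 40^2≡2, 40^4≡4, 40^8≡16, 40^16≡21, 40^32≡18, 40^64≡42, 40^128≡25, 40^256≡14, 40^512≡8.
Since 681 = 1 + 8 + 32 + 128 + 512 in binary, 40^681 ≡ 40·16·18·25·8 ≡ 13 (mod 47).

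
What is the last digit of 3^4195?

Last digits of 3^n: 3, 9, 7, 1 (period 4).
4195 mod 4 = 3, so the last digit matches 3^3 = 7.

7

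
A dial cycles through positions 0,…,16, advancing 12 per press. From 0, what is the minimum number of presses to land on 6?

12⁻¹ ≡ 10 (mod 17) because 12·10 = 120 = 7·17 + 1.
Multiplying both sides by 10: x ≡ 10·6 = 60 ≡ 9 (mod 17).

9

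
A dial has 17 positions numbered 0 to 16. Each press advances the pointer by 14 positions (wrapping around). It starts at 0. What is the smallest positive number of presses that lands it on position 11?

2

The inverse of 14 mod 17 is 11 (since 14·11 = 154 ≡ 1).
So x ≡ 11·11 = 121 ≡ 2 (mod 17).
Check: 14·2 = 28 = 1·17 + 11.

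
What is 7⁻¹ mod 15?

7·13 = 91 = 6·15 + 1, so 7⁻¹ ≡ 13 (mod 15).

13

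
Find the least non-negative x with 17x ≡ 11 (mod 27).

The inverse of 17 mod 27 is 8 (since 17·8 = 136 ≡ 1).
So x ≡ 8·11 = 88 ≡ 7 (mod 27).

7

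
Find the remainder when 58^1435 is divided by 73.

5

Square-and-reduce mod 73: 58^1≡58, 58^2≡6, 58^4≡36, 58^8≡55, 58^16≡32, 58^32≡2, 58^64≡4, 58^128≡16, 58^256≡37, 58^512≡55, 58^1024≡32.
Since 1435 = 1 + 2 + 8 + 16 + 128 + 256 + 1024 in binary, 58^1435 ≡ 58·6·55·32·16·37·32 ≡ 5 (mod 73).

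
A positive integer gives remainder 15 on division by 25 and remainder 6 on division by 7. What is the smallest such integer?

x ≡ 6 (mod 7) gives x ∈ {6, 13, 20, 27, 34, 41, 48, 55, …}.
The first of these with x mod 25 = 15 is 90.

90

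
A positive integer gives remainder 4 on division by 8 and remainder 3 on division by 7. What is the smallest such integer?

Since 7·7 ≡ 1 (mod 8), take x = 3 + 7·((4−3)·7 mod 8) = 3 + 7·7 = 52.
Check: 52 mod 8 = 4, 52 mod 7 = 3.

52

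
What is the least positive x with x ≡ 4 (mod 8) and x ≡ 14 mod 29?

x ≡ 4 (mod 8) gives x ∈ {4, 12, 20, 28, 36, 44, 52, 60, …}.
The first of these with x mod 29 = 14 is 188.

188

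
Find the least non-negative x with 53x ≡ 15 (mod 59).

The inverse of 53 mod 59 is 49 (since 53·49 = 2597 ≡ 1).
So x ≡ 49·15 = 735 ≡ 27 (mod 59).
Check: 53·27 = 1431 = 24·59 + 15.

27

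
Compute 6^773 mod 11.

7

Square-and-reduce mod 11: 6^1≡6, 6^2≡3, 6^4≡9, 6^8≡4, 6^16≡5, 6^32≡3, 6^64≡9, 6^128≡4, 6^256≡5, 6^512≡3.
773 = 1 + 4 + 256 + 512, so 6^773 ≡ 6·9·5·3 ≡ 7 (mod 11).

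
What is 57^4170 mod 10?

The units digit of 57^n cycles with period 4: 7, 9, 3, 1, …
4170 mod 4 = 2, so the last digit matches 7^2 = 9.

9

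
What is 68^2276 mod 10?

The units digit of 68^n cycles with period 4: 8, 4, 2, 6, …
2276 mod 4 = 0, so the last digit matches 8^4 = 6.

6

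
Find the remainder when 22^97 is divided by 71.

56

Square-and-reduce mod 71: 22^1≡22, 22^2≡58, 22^4≡27, 22^8≡19, 22^16≡6, 22^32≡36, 22^64≡18.
97 = 1 + 32 + 64, so 22^97 ≡ 22·36·18 ≡ 56 (mod 71).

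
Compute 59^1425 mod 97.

Successive squares of 59 mod 97: 59^1≡59, 59^2≡86, 59^4≡24, 59^8≡91, 59^16≡36, 59^32≡35, 59^64≡61, 59^128≡35, 59^256≡61, 59^512≡35, 59^1024≡61.
1425 = 1 + 16 + 128 + 256 + 1024, so 59^1425 ≡ 59·36·35·61·61 ≡ 69 (mod 97).

69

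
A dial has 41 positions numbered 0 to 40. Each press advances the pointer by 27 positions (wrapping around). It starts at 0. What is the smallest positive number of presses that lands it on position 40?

The inverse of 27 mod 41 is 38 (since 27·38 = 1026 ≡ 1).
So x ≡ 38·40 = 1520 ≡ 3 (mod 41).

3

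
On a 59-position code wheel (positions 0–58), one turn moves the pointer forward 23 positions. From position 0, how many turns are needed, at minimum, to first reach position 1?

18

59 = 2·23 + 13
23 = 1·13 + 10
13 = 1·10 + 3
10 = 3·3 + 1
3 = 3·1 + 0
Back-substituting gives 23·18 ≡ 1 (mod 59).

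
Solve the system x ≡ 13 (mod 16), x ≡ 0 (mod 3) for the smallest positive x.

45

x ≡ 0 (mod 3) gives x ∈ {0, 3, 6, 9, 12, 15, 18, 21, …}.
The first of these with x mod 16 = 13 is 45.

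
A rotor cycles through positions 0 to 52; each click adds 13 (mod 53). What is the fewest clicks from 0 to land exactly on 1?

49

53 = 4·13 + 1
13 = 13·1 + 0
Back-substituting gives 13·49 ≡ 1 (mod 53).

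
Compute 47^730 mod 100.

49

By repeated squaring mod 100: 47^1≡47, 47^2≡9, 47^4≡81, 47^8≡61, 47^16≡21, 47^32≡41, 47^64≡81, 47^128≡61, 47^256≡21, 47^512≡41.
730 = 2 + 8 + 16 + 64 + 128 + 512, so 47^730 ≡ 9·61·21·81·61·41 ≡ 49 (mod 100).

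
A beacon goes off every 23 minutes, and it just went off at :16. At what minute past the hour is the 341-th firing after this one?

59

341·23 = 7843.
7843 mod 60 = 43 (since 130·60 = 7800).
(16 + 43) mod 60 = 59.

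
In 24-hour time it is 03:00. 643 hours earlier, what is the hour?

Dividing 643 by 24 gives quotient 26 and remainder 19.
(3 − 19) mod 24 = 8.

8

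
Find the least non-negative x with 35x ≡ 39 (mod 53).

42

The inverse of 35 mod 53 is 50 (since 35·50 = 1750 ≡ 1).
Multiplying both sides by 50: x ≡ 50·39 = 1950 ≡ 42 (mod 53).
Check: 35·42 = 1470 = 27·53 + 39.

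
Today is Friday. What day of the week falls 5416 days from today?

Wednesday

5416 = 773·7 + 5, so 5416 mod 7 = 5.
Friday + 5 days → Wednesday.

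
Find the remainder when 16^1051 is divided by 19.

By repeated squaring mod 19: 16^1≡16, 16^2≡9, 16^4≡5, 16^8≡6, 16^16≡17, 16^32≡4, 16^64≡16, 16^128≡9, 16^256≡5, 16^512≡6, 16^1024≡17.
Since 1051 = 1 + 2 + 8 + 16 + 1024 in binary, 16^1051 ≡ 16·9·6·17·17 ≡ 17 (mod 19).

17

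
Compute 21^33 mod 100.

Successive squares of 21 mod 100: 21^1≡21, 21^2≡41, 21^4≡81, 21^8≡61, 21^16≡21, 21^32≡41.
Since 33 = 1 + 32 in binary, 21^33 ≡ 21·41 ≡ 61 (mod 100).

61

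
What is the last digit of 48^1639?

2

Powers of 8 mod 10 repeat with period 4: 8, 4, 2, 6.
1639 mod 4 = 3, so the last digit matches 8^3 = 2.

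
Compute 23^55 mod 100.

Successive squares of 23 mod 100: 23^1≡23, 23^2≡29, 23^4≡41, 23^8≡81, 23^16≡61, 23^32≡21.
55 = 1 + 2 + 4 + 16 + 32, so 23^55 ≡ 23·29·41·61·21 ≡ 7 (mod 100).

7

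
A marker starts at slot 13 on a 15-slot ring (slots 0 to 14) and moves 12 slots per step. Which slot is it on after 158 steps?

158·12 = 1896.
1896 = 126·15 + 6, so 1896 mod 15 = 6.
(13 + 6) mod 15 = 4.

4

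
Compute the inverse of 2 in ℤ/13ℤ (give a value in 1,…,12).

7

13 = 6·2 + 1
2 = 2·1 + 0
Back-substituting gives 2·7 ≡ 1 (mod 13).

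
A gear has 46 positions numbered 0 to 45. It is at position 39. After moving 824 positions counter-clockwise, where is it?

43

824 = 17·46 + 42, so 824 mod 46 = 42.
(39 − 42) mod 46 = 43.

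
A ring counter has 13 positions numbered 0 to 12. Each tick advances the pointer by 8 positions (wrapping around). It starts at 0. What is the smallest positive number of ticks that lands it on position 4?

8⁻¹ ≡ 5 (mod 13) because 8·5 = 40 = 3·13 + 1.
So x ≡ 5·4 = 20 ≡ 7 (mod 13).

7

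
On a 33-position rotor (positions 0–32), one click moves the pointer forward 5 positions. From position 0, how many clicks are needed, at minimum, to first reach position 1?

33 = 6·5 + 3
5 = 1·3 + 2
3 = 1·2 + 1
2 = 2·1 + 0
Back-substituting gives 5·20 ≡ 1 (mod 33).

20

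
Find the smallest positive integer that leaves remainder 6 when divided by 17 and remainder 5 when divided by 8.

x ≡ 5 (mod 8) gives x ∈ {5, 13, 21, 29, 37, 45, 53, 61, …}.
The first of these with x mod 17 = 6 is 125.

125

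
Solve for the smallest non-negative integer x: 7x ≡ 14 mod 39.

2

7⁻¹ ≡ 28 (mod 39) because 7·28 = 196 = 5·39 + 1.
So x ≡ 28·14 = 392 ≡ 2 (mod 39).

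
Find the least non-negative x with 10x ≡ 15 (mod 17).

The inverse of 10 mod 17 is 12 (since 10·12 = 120 ≡ 1).
So x ≡ 12·15 = 180 ≡ 10 (mod 17).
Check: 10·10 = 100 = 5·17 + 15.

10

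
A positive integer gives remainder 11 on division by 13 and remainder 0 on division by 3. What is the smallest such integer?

x ≡ 0 (mod 3) gives x ∈ {0, 3, 6, 9, 12, 15, 18, 21, …}.
The first of these with x mod 13 = 11 is 24.

24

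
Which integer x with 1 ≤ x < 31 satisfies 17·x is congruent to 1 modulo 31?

11

17·11 = 187 = 6·31 + 1, so 17⁻¹ ≡ 11 (mod 31).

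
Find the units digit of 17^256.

1

Last digits of 7^n: 7, 9, 3, 1 (period 4).
256 leaves remainder 0 on division by 4, so 17^256 ends in 1.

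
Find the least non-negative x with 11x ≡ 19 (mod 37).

32

The inverse of 11 mod 37 is 27 (since 11·27 = 297 ≡ 1).
Multiplying both sides by 27: x ≡ 27·19 = 513 ≡ 32 (mod 37).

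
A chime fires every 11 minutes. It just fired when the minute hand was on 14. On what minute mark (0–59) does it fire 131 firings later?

15

131·11 = 1441.
1441 = 24·60 + 1, so 1441 mod 60 = 1.
(14 + 1) mod 60 = 15.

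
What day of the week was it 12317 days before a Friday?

Monday

12317 = 1759·7 + 4, so 12317 mod 7 = 4.
Friday − 4 days → Monday.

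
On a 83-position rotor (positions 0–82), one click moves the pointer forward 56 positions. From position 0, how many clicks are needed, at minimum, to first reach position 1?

43

56·43 = 2408 = 29·83 + 1, so 56⁻¹ ≡ 43 (mod 83).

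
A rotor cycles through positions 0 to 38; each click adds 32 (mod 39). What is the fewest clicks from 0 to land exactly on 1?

11

32·11 = 352 = 9·39 + 1, so 32⁻¹ ≡ 11 (mod 39).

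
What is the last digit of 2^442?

4

The units digit of 2^n cycles with period 4: 2, 4, 8, 6, …
442 leaves remainder 2 on division by 4, so 2^442 ends in 4.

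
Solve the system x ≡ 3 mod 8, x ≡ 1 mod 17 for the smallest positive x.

Since 17·1 ≡ 1 (mod 8), take x = 1 + 17·((3−1)·1 mod 8) = 1 + 17·2 = 35.
Check: 35 mod 8 = 3, 35 mod 17 = 1.

35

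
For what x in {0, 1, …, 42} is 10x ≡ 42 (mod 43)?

The inverse of 10 mod 43 is 13 (since 10·13 = 130 ≡ 1).
So x ≡ 13·42 = 546 ≡ 30 (mod 43).

30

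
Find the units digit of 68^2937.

Last digits of 8^n: 8, 4, 2, 6 (period 4).
2937 mod 4 = 1, so the last digit matches 8^1 = 8.

8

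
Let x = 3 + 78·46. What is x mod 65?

78·46 = 3588.
Dividing 3588 by 65 gives quotient 55 and remainder 13.
(3 + 13) mod 65 = 16.

16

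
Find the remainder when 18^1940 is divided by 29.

By repeated squaring mod 29: 18^1≡18, 18^2≡5, 18^4≡25, 18^8≡16, 18^16≡24, 18^32≡25, 18^64≡16, 18^128≡24, 18^256≡25, 18^512≡16, 18^1024≡24.
1940 = 4 + 16 + 128 + 256 + 512 + 1024, so 18^1940 ≡ 25·24·24·25·16·24 ≡ 16 (mod 29).

16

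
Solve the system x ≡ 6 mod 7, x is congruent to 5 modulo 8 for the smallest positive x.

x ≡ 6 (mod 7) gives x ∈ {6, 13}.
The first of these with x mod 8 = 5 is 13.

13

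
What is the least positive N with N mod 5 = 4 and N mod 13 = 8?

34

Since 13·2 ≡ 1 (mod 5), take x = 8 + 13·((4−8)·2 mod 5) = 8 + 13·2 = 34.
Check: 34 mod 5 = 4, 34 mod 13 = 8.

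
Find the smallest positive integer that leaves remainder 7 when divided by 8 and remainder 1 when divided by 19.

39

Since 19·3 ≡ 1 (mod 8), take x = 1 + 19·((7−1)·3 mod 8) = 1 + 19·2 = 39.
Check: 39 mod 8 = 7, 39 mod 19 = 1.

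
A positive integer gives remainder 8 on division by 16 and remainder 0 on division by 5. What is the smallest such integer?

40

Since 5·13 ≡ 1 (mod 16), take x = 0 + 5·((8−0)·13 mod 16) = 0 + 5·8 = 40.
Check: 40 mod 16 = 8, 40 mod 5 = 0.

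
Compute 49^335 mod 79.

Square-and-reduce mod 79: 49^1≡49, 49^2≡31, 49^4≡13, 49^8≡11, 49^16≡42, 49^32≡26, 49^64≡44, 49^128≡40, 49^256≡20.
335 = 1 + 2 + 4 + 8 + 64 + 256, so 49^335 ≡ 49·31·13·11·44·20 ≡ 32 (mod 79).

32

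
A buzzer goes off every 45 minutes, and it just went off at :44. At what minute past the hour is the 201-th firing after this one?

201·45 = 9045.
Dividing 9045 by 60 gives quotient 150 and remainder 45.
(44 + 45) mod 60 = 29.

29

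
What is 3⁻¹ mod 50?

3·17 = 51 = 1·50 + 1, so 3⁻¹ ≡ 17 (mod 50).

17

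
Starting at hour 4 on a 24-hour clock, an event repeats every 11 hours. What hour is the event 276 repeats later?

16

276·11 = 3036.
3036 = 126·24 + 12, so 3036 mod 24 = 12.
(4 + 12) mod 24 = 16.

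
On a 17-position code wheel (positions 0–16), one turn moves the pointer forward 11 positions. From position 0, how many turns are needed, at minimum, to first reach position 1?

11·14 = 154 = 9·17 + 1, so 11⁻¹ ≡ 14 (mod 17).

14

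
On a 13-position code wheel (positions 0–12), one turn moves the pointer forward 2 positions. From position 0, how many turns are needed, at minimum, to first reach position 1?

13 = 6·2 + 1
2 = 2·1 + 0
Back-substituting gives 2·7 ≡ 1 (mod 13).

7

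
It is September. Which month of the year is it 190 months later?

Dividing 190 by 12 gives quotient 15 and remainder 10.
September + 10 months → July.

July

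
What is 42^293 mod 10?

Last digits of 2^n: 2, 4, 8, 6 (period 4).
293 mod 4 = 1, so the last digit matches 2^1 = 2.

2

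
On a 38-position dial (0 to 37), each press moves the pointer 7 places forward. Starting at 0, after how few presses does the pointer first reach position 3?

7⁻¹ ≡ 11 (mod 38) because 7·11 = 77 = 2·38 + 1.
So x ≡ 11·3 = 33 ≡ 33 (mod 38).
Check: 7·33 = 231 = 6·38 + 3.

33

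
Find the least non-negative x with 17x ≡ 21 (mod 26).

17⁻¹ ≡ 23 (mod 26) because 17·23 = 391 = 15·26 + 1.
So x ≡ 23·21 = 483 ≡ 15 (mod 26).

15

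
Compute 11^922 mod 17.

15

Successive squares of 11 mod 17: 11^1≡11, 11^2≡2, 11^4≡4, 11^8≡16, 11^16≡1, 11^32≡1, 11^64≡1, 11^128≡1, 11^256≡1, 11^512≡1.
922 = 2 + 8 + 16 + 128 + 256 + 512, so 11^922 ≡ 2·16·1·1·1·1 ≡ 15 (mod 17).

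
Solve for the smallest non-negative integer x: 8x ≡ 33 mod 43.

31

8⁻¹ ≡ 27 (mod 43) because 8·27 = 216 = 5·43 + 1.
Multiplying both sides by 27: x ≡ 27·33 = 891 ≡ 31 (mod 43).
Check: 8·31 = 248 = 5·43 + 33.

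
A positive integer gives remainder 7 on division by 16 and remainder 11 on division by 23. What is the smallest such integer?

Since 23·7 ≡ 1 (mod 16), take x = 11 + 23·((7−11)·7 mod 16) = 11 + 23·4 = 103.
Check: 103 mod 16 = 7, 103 mod 23 = 11.

103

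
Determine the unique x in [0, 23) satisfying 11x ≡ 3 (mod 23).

11⁻¹ ≡ 21 (mod 23) because 11·21 = 231 = 10·23 + 1.
Multiplying both sides by 21: x ≡ 21·3 = 63 ≡ 17 (mod 23).

17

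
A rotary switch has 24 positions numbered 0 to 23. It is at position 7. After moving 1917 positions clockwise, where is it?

1917 − 79·24 = 21, so 1917 ≡ 21 (mod 24).
(7 + 21) mod 24 = 4.

4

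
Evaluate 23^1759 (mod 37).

Square-and-reduce mod 37: 23^1≡23, 23^2≡11, 23^4≡10, 23^8≡26, 23^16≡10, 23^32≡26, 23^64≡10, 23^128≡26, 23^256≡10, 23^512≡26, 23^1024≡10.
1759 = 1 + 2 + 4 + 8 + 16 + 64 + 128 + 512 + 1024, so 23^1759 ≡ 23·11·10·26·10·10·26·26·10 ≡ 14 (mod 37).

14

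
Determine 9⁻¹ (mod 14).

9·11 = 99 = 7·14 + 1, so 9⁻¹ ≡ 11 (mod 14).

11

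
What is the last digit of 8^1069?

8

Powers of 8 mod 10 repeat with period 4: 8, 4, 2, 6.
1069 mod 4 = 1, so the last digit matches 8^1 = 8.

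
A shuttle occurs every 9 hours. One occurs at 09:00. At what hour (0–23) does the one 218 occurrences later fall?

3

218·9 = 1962.
1962 mod 24 = 18 (since 81·24 = 1944).
(9 + 18) mod 24 = 3.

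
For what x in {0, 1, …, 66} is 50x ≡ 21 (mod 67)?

50⁻¹ ≡ 63 (mod 67) because 50·63 = 3150 = 47·67 + 1.
So x ≡ 63·21 = 1323 ≡ 50 (mod 67).
Check: 50·50 = 2500 = 37·67 + 21.

50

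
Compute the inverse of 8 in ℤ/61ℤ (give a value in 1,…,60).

61 = 7·8 + 5
8 = 1·5 + 3
5 = 1·3 + 2
3 = 1·2 + 1
2 = 2·1 + 0
Back-substituting gives 8·23 ≡ 1 (mod 61).

23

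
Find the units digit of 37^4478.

9

Powers of 7 mod 10 repeat with period 4: 7, 9, 3, 1.
4478 leaves remainder 2 on division by 4, so 37^4478 ends in 9.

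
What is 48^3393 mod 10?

The units digit of 48^n cycles with period 4: 8, 4, 2, 6, …
3393 leaves remainder 1 on division by 4, so 48^3393 ends in 8.

8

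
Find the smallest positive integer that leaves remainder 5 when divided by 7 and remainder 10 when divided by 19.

124

x ≡ 5 (mod 7) gives x ∈ {5, 12, 19, 26, 33, 40, 47, 54, …}.
The first of these with x mod 19 = 10 is 124.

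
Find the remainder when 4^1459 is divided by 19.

4

Square-and-reduce mod 19: 4^1≡4, 4^2≡16, 4^4≡9, 4^8≡5, 4^16≡6, 4^32≡17, 4^64≡4, 4^128≡16, 4^256≡9, 4^512≡5, 4^1024≡6.
Since 1459 = 1 + 2 + 16 + 32 + 128 + 256 + 1024 in binary, 4^1459 ≡ 4·16·6·17·16·9·6 ≡ 4 (mod 19).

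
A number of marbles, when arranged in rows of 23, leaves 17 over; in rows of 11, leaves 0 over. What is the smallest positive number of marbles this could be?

x ≡ 0 (mod 11) gives x ∈ {0, 11, 22, 33, 44, 55, 66, 77, …}.
The first of these with x mod 23 = 17 is 132.

132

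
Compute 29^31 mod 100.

By repeated squaring mod 100: 29^1≡29, 29^2≡41, 29^4≡81, 29^8≡61, 29^16≡21.
Since 31 = 1 + 2 + 4 + 8 + 16 in binary, 29^31 ≡ 29·41·81·61·21 ≡ 29 (mod 100).

29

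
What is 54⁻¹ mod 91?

54·59 = 3186 = 35·91 + 1, so 54⁻¹ ≡ 59 (mod 91).

59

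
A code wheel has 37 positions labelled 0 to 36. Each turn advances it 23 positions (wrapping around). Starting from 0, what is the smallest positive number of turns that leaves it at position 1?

29

23·29 = 667 = 18·37 + 1, so 23⁻¹ ≡ 29 (mod 37).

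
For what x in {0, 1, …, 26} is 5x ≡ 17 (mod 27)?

The inverse of 5 mod 27 is 11 (since 5·11 = 55 ≡ 1).
Multiplying both sides by 11: x ≡ 11·17 = 187 ≡ 25 (mod 27).

25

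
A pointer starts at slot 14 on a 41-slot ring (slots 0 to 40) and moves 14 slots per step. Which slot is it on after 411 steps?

411·14 = 5754.
Dividing 5754 by 41 gives quotient 140 and remainder 14.
(14 + 14) mod 41 = 28.

28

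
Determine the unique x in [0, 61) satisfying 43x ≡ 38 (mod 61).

43⁻¹ ≡ 44 (mod 61) because 43·44 = 1892 = 31·61 + 1.
Multiplying both sides by 44: x ≡ 44·38 = 1672 ≡ 25 (mod 61).
Check: 43·25 = 1075 = 17·61 + 38.

25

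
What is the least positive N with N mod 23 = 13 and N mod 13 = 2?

197

x ≡ 2 (mod 13) gives x ∈ {2, 15, 28, 41, 54, 67, 80, 93, …}.
The first of these with x mod 23 = 13 is 197.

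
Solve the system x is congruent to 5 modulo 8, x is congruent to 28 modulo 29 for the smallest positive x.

Since 29·5 ≡ 1 (mod 8), take x = 28 + 29·((5−28)·5 mod 8) = 28 + 29·5 = 173.
Check: 173 mod 8 = 5, 173 mod 29 = 28.

173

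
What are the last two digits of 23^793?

Successive squares of 23 mod 100: 23^1≡23, 23^2≡29, 23^4≡41, 23^8≡81, 23^16≡61, 23^32≡21, 23^64≡41, 23^128≡81, 23^256≡61, 23^512≡21.
793 = 1 + 8 + 16 + 256 + 512, so 23^793 ≡ 23·81·61·61·21 ≡ 83 (mod 100).

83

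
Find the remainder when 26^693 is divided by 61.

53

Successive squares of 26 mod 61: 26^1≡26, 26^2≡5, 26^4≡25, 26^8≡15, 26^16≡42, 26^32≡56, 26^64≡25, 26^128≡15, 26^256≡42, 26^512≡56.
Since 693 = 1 + 4 + 16 + 32 + 128 + 512 in binary, 26^693 ≡ 26·25·42·56·15·56 ≡ 53 (mod 61).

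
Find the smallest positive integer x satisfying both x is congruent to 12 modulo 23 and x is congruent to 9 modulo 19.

x ≡ 9 (mod 19) gives x ∈ {9, 28, 47, 66, 85, 104}.
The first of these with x mod 23 = 12 is 104.

104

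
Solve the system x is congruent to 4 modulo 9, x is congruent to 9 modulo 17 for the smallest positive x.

94

x ≡ 4 (mod 9) gives x ∈ {4, 13, 22, 31, 40, 49, 58, 67, …}.
The first of these with x mod 17 = 9 is 94.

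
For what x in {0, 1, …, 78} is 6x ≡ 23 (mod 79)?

17

The inverse of 6 mod 79 is 66 (since 6·66 = 396 ≡ 1).
Multiplying both sides by 66: x ≡ 66·23 = 1518 ≡ 17 (mod 79).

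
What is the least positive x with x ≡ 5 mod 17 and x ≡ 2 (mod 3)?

Since 3·6 ≡ 1 (mod 17), take x = 2 + 3·((5−2)·6 mod 17) = 2 + 3·1 = 5.
Check: 5 mod 17 = 5, 5 mod 3 = 2.

5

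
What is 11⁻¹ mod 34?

34 = 3·11 + 1
11 = 11·1 + 0
Back-substituting gives 11·31 ≡ 1 (mod 34).

31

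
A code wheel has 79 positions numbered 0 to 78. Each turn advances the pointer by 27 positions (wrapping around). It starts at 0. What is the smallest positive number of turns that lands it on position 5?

27⁻¹ ≡ 41 (mod 79) because 27·41 = 1107 = 14·79 + 1.
So x ≡ 41·5 = 205 ≡ 47 (mod 79).

47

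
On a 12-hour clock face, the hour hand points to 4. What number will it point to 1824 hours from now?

1824 = 152·12 + 0, so 1824 mod 12 = 0.
4 + 0 → 4 on a 12-hour dial.

4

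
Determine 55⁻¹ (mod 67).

39

55·39 = 2145 = 32·67 + 1, so 55⁻¹ ≡ 39 (mod 67).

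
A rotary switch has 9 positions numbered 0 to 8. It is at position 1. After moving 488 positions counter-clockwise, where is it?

Dividing 488 by 9 gives quotient 54 and remainder 2.
(1 − 2) mod 9 = 8.

8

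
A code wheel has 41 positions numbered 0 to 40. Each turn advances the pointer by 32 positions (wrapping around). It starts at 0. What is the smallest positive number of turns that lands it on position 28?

6

32⁻¹ ≡ 9 (mod 41) because 32·9 = 288 = 7·41 + 1.
So x ≡ 9·28 = 252 ≡ 6 (mod 41).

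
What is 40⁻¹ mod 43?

14

40·14 = 560 = 13·43 + 1, so 40⁻¹ ≡ 14 (mod 43).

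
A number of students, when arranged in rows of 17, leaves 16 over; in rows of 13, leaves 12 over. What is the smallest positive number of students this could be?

Since 13·4 ≡ 1 (mod 17), take x = 12 + 13·((16−12)·4 mod 17) = 12 + 13·16 = 220.
Check: 220 mod 17 = 16, 220 mod 13 = 12.

220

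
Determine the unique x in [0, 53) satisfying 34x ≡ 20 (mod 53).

38

34⁻¹ ≡ 39 (mod 53) because 34·39 = 1326 = 25·53 + 1.
So x ≡ 39·20 = 780 ≡ 38 (mod 53).
Check: 34·38 = 1292 = 24·53 + 20.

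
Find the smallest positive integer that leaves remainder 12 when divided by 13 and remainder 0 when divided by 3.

x ≡ 0 (mod 3) gives x ∈ {0, 3, 6, 9, 12}.
The first of these with x mod 13 = 12 is 12.

12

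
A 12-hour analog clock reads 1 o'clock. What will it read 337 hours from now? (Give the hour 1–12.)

Dividing 337 by 12 gives quotient 28 and remainder 1.
1 + 1 → 2 on a 12-hour dial.

2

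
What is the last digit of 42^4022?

Powers of 2 mod 10 repeat with period 4: 2, 4, 8, 6.
4022 leaves remainder 2 on division by 4, so 42^4022 ends in 4.

4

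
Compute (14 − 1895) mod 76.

19

1895 − 24·76 = 71, so 1895 ≡ 71 (mod 76).
(14 − 71) mod 76 = 19.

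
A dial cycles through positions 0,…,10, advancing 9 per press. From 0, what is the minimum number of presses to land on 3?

4

9⁻¹ ≡ 5 (mod 11) because 9·5 = 45 = 4·11 + 1.
So x ≡ 5·3 = 15 ≡ 4 (mod 11).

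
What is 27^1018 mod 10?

Last digits of 7^n: 7, 9, 3, 1 (period 4).
1018 leaves remainder 2 on division by 4, so 27^1018 ends in 9.

9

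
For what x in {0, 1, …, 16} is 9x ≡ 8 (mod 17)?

16

9⁻¹ ≡ 2 (mod 17) because 9·2 = 18 = 1·17 + 1.
So x ≡ 2·8 = 16 ≡ 16 (mod 17).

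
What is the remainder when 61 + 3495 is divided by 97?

64

Dividing 3495 by 97 gives quotient 36 and remainder 3.
(61 + 3) mod 97 = 64.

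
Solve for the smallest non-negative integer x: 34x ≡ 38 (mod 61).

34⁻¹ ≡ 9 (mod 61) because 34·9 = 306 = 5·61 + 1.
Multiplying both sides by 9: x ≡ 9·38 = 342 ≡ 37 (mod 61).
Check: 34·37 = 1258 = 20·61 + 38.

37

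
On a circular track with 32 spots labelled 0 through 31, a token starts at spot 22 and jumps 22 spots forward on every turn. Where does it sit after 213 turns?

213·22 = 4686.
4686 − 146·32 = 14, so 4686 ≡ 14 (mod 32).
(22 + 14) mod 32 = 4.

4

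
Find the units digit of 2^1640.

The units digit of 2^n cycles with period 4: 2, 4, 8, 6, …
1640 mod 4 = 0, so the last digit matches 2^4 = 6.

6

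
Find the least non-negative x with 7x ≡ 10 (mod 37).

12

7⁻¹ ≡ 16 (mod 37) because 7·16 = 112 = 3·37 + 1.
Multiplying both sides by 16: x ≡ 16·10 = 160 ≡ 12 (mod 37).
Check: 7·12 = 84 = 2·37 + 10.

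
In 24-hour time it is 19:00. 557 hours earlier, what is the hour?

14

557 − 23·24 = 5, so 557 ≡ 5 (mod 24).
(19 − 5) mod 24 = 14.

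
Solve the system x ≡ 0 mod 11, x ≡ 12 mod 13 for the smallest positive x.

x ≡ 0 (mod 11) gives x ∈ {0, 11, 22, 33, 44, 55, 66, 77}.
The first of these with x mod 13 = 12 is 77.

77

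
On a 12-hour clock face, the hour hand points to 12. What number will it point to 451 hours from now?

7

451 = 37·12 + 7, so 451 mod 12 = 7.
12 + 7 → 7 on a 12-hour dial.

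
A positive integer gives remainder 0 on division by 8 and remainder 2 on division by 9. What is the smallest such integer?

56

Since 9·1 ≡ 1 (mod 8), take x = 2 + 9·((0−2)·1 mod 8) = 2 + 9·6 = 56.
Check: 56 mod 8 = 0, 56 mod 9 = 2.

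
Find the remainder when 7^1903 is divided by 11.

By repeated squaring mod 11: 7^1≡7, 7^2≡5, 7^4≡3, 7^8≡9, 7^16≡4, 7^32≡5, 7^64≡3, 7^128≡9, 7^256≡4, 7^512≡5, 7^1024≡3.
1903 = 1 + 2 + 4 + 8 + 32 + 64 + 256 + 512 + 1024, so 7^1903 ≡ 7·5·3·9·5·3·4·5·3 ≡ 2 (mod 11).

2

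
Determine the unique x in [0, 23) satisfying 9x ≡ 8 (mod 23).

6

9⁻¹ ≡ 18 (mod 23) because 9·18 = 162 = 7·23 + 1.
So x ≡ 18·8 = 144 ≡ 6 (mod 23).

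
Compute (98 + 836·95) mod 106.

18

836·95 = 79420.
79420 − 749·106 = 26, so 79420 ≡ 26 (mod 106).
(98 + 26) mod 106 = 18.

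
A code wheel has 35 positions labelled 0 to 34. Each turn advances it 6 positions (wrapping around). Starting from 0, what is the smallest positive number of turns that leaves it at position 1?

35 = 5·6 + 5
6 = 1·5 + 1
5 = 5·1 + 0
Back-substituting gives 6·6 ≡ 1 (mod 35).

6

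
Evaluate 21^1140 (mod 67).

By repeated squaring mod 67: 21^1≡21, 21^2≡39, 21^4≡47, 21^8≡65, 21^16≡4, 21^32≡16, 21^64≡55, 21^128≡10, 21^256≡33, 21^512≡17, 21^1024≡21.
1140 = 4 + 16 + 32 + 64 + 1024, so 21^1140 ≡ 47·4·16·55·21 ≡ 22 (mod 67).

22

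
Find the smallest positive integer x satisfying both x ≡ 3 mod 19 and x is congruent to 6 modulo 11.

Since 11·7 ≡ 1 (mod 19), take x = 6 + 11·((3−6)·7 mod 19) = 6 + 11·17 = 193.
Check: 193 mod 19 = 3, 193 mod 11 = 6.

193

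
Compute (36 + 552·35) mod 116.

552·35 = 19320.
Dividing 19320 by 116 gives quotient 166 and remainder 64.
(36 + 64) mod 116 = 100.

100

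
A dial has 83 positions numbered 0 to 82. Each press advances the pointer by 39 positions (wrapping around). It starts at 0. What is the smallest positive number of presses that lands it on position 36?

39⁻¹ ≡ 66 (mod 83) because 39·66 = 2574 = 31·83 + 1.
Multiplying both sides by 66: x ≡ 66·36 = 2376 ≡ 52 (mod 83).

52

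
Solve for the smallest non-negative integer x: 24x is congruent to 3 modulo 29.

11

24⁻¹ ≡ 23 (mod 29) because 24·23 = 552 = 19·29 + 1.
Multiplying both sides by 23: x ≡ 23·3 = 69 ≡ 11 (mod 29).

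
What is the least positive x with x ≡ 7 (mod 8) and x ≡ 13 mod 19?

127

Since 19·3 ≡ 1 (mod 8), take x = 13 + 19·((7−13)·3 mod 8) = 13 + 19·6 = 127.
Check: 127 mod 8 = 7, 127 mod 19 = 13.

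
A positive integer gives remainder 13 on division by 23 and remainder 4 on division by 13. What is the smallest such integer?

82

x ≡ 4 (mod 13) gives x ∈ {4, 17, 30, 43, 56, 69, 82}.
The first of these with x mod 23 = 13 is 82.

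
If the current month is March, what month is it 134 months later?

May

Dividing 134 by 12 gives quotient 11 and remainder 2.
March + 2 months → May.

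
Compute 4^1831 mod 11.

4

Successive squares of 4 mod 11: 4^1≡4, 4^2≡5, 4^4≡3, 4^8≡9, 4^16≡4, 4^32≡5, 4^64≡3, 4^128≡9, 4^256≡4, 4^512≡5, 4^1024≡3.
Since 1831 = 1 + 2 + 4 + 32 + 256 + 512 + 1024 in binary, 4^1831 ≡ 4·5·3·5·4·5·3 ≡ 4 (mod 11).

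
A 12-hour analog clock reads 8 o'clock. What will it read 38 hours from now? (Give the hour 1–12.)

38 mod 12 = 2 (since 3·12 = 36).
8 + 2 → 10 on a 12-hour dial.

10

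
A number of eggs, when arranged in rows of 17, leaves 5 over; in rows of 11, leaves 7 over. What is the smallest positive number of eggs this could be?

73

x ≡ 7 (mod 11) gives x ∈ {7, 18, 29, 40, 51, 62, 73}.
The first of these with x mod 17 = 5 is 73.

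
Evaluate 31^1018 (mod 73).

Successive squares of 31 mod 73: 31^1≡31, 31^2≡12, 31^4≡71, 31^8≡4, 31^16≡16, 31^32≡37, 31^64≡55, 31^128≡32, 31^256≡2, 31^512≡4.
1018 = 2 + 8 + 16 + 32 + 64 + 128 + 256 + 512, so 31^1018 ≡ 12·4·16·37·55·32·2·4 ≡ 48 (mod 73).

48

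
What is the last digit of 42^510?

The units digit of 42^n cycles with period 4: 2, 4, 8, 6, …
510 leaves remainder 2 on division by 4, so 42^510 ends in 4.

4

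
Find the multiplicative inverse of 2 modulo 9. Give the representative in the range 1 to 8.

5

9 = 4·2 + 1
2 = 2·1 + 0
Back-substituting gives 2·5 ≡ 1 (mod 9).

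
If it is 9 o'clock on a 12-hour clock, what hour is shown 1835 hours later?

Dividing 1835 by 12 gives quotient 152 and remainder 11.
9 + 11 → 8 on a 12-hour dial.

8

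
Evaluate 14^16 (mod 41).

1

Successive squares of 14 mod 41: 14^1≡14, 14^2≡32, 14^4≡40, 14^8≡1, 14^16≡1.
16 = 16, so 14^16 ≡ 1 ≡ 1 (mod 41).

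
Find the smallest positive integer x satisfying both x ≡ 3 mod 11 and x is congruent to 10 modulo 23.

102

x ≡ 3 (mod 11) gives x ∈ {3, 14, 25, 36, 47, 58, 69, 80, …}.
The first of these with x mod 23 = 10 is 102.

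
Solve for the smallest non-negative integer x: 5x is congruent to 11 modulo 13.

The inverse of 5 mod 13 is 8 (since 5·8 = 40 ≡ 1).
Multiplying both sides by 8: x ≡ 8·11 = 88 ≡ 10 (mod 13).
Check: 5·10 = 50 = 3·13 + 11.

10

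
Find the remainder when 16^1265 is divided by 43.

21

Square-and-reduce mod 43: 16^1≡16, 16^2≡41, 16^4≡4, 16^8≡16, 16^16≡41, 16^32≡4, 16^64≡16, 16^128≡41, 16^256≡4, 16^512≡16, 16^1024≡41.
Since 1265 = 1 + 16 + 32 + 64 + 128 + 1024 in binary, 16^1265 ≡ 16·41·4·16·41·41 ≡ 21 (mod 43).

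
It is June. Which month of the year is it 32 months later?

February

32 − 2·12 = 8, so 32 ≡ 8 (mod 12).
June + 8 months → February.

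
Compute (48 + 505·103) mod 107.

61

505·103 = 52015.
52015 = 486·107 + 13, so 52015 mod 107 = 13.
(48 + 13) mod 107 = 61.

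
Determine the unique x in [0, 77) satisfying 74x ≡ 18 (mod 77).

71

74⁻¹ ≡ 51 (mod 77) because 74·51 = 3774 = 49·77 + 1.
So x ≡ 51·18 = 918 ≡ 71 (mod 77).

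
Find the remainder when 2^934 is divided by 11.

Square-and-reduce mod 11: 2^1≡2, 2^2≡4, 2^4≡5, 2^8≡3, 2^16≡9, 2^32≡4, 2^64≡5, 2^128≡3, 2^256≡9, 2^512≡4.
934 = 2 + 4 + 32 + 128 + 256 + 512, so 2^934 ≡ 4·5·4·3·9·4 ≡ 5 (mod 11).

5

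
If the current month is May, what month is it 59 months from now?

59 = 4·12 + 11, so 59 mod 12 = 11.
May + 11 months → April.

April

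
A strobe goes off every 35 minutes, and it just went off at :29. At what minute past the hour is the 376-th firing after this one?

376·35 = 13160.
13160 − 219·60 = 20, so 13160 ≡ 20 (mod 60).
(29 + 20) mod 60 = 49.

49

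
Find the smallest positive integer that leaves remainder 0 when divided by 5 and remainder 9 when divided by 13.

35

x ≡ 0 (mod 5) gives x ∈ {0, 5, 10, 15, 20, 25, 30, 35}.
The first of these with x mod 13 = 9 is 35.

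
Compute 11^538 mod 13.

Square-and-reduce mod 13: 11^1≡11, 11^2≡4, 11^4≡3, 11^8≡9, 11^16≡3, 11^32≡9, 11^64≡3, 11^128≡9, 11^256≡3, 11^512≡9.
Since 538 = 2 + 8 + 16 + 512 in binary, 11^538 ≡ 4·9·3·9 ≡ 10 (mod 13).

10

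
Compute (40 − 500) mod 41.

32

Dividing 500 by 41 gives quotient 12 and remainder 8.
(40 − 8) mod 41 = 32.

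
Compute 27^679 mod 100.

63

Square-and-reduce mod 100: 27^1≡27, 27^2≡29, 27^4≡41, 27^8≡81, 27^16≡61, 27^32≡21, 27^64≡41, 27^128≡81, 27^256≡61, 27^512≡21.
679 = 1 + 2 + 4 + 32 + 128 + 512, so 27^679 ≡ 27·29·41·21·81·21 ≡ 63 (mod 100).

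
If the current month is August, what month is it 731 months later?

July

731 = 60·12 + 11, so 731 mod 12 = 11.
August + 11 months → July.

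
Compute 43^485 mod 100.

Successive squares of 43 mod 100: 43^1≡43, 43^2≡49, 43^4≡1, 43^8≡1, 43^16≡1, 43^32≡1, 43^64≡1, 43^128≡1, 43^256≡1.
485 = 1 + 4 + 32 + 64 + 128 + 256, so 43^485 ≡ 43·1·1·1·1·1 ≡ 43 (mod 100).

43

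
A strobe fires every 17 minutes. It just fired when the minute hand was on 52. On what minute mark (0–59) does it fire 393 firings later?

13

393·17 = 6681.
Dividing 6681 by 60 gives quotient 111 and remainder 21.
(52 + 21) mod 60 = 13.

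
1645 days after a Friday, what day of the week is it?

1645 mod 7 = 0 (since 235·7 = 1645).
Friday + 0 days → Friday.

Friday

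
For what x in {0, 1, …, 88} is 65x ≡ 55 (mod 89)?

65⁻¹ ≡ 63 (mod 89) because 65·63 = 4095 = 46·89 + 1.
Multiplying both sides by 63: x ≡ 63·55 = 3465 ≡ 83 (mod 89).

83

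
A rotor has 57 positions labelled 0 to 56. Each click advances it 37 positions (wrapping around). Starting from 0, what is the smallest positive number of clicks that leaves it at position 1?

37·37 = 1369 = 24·57 + 1, so 37⁻¹ ≡ 37 (mod 57).

37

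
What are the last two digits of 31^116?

81

By repeated squaring mod 100: 31^1≡31, 31^2≡61, 31^4≡21, 31^8≡41, 31^16≡81, 31^32≡61, 31^64≡21.
116 = 4 + 16 + 32 + 64, so 31^116 ≡ 21·81·61·21 ≡ 81 (mod 100).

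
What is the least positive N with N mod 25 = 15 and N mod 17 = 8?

x ≡ 8 (mod 17) gives x ∈ {8, 25, 42, 59, 76, 93, 110, 127, …}.
The first of these with x mod 25 = 15 is 365.

365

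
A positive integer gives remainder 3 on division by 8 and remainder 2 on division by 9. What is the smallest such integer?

x ≡ 3 (mod 8) gives x ∈ {3, 11}.
The first of these with x mod 9 = 2 is 11.

11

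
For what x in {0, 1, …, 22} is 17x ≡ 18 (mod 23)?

20

The inverse of 17 mod 23 is 19 (since 17·19 = 323 ≡ 1).
Multiplying both sides by 19: x ≡ 19·18 = 342 ≡ 20 (mod 23).
Check: 17·20 = 340 = 14·23 + 18.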